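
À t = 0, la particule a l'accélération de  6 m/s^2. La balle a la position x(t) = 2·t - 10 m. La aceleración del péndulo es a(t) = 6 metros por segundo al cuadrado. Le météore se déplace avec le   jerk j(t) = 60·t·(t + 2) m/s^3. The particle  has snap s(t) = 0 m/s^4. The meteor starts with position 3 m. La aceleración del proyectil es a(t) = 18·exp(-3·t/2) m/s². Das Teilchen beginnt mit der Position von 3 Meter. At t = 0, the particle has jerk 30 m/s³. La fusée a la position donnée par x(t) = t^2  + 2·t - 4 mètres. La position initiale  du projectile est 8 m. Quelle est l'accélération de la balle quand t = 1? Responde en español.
Partiendo de la posición x(t) = 2·t - 10, tomamos 2 derivadas. Derivando la posición, obtenemos la velocidad: v(t) = 2. La derivada de la velocidad da la aceleración: a(t) = 0. Tenemos la aceleración a(t) = 0. Sustituyendo t = 1: a(1) = 0.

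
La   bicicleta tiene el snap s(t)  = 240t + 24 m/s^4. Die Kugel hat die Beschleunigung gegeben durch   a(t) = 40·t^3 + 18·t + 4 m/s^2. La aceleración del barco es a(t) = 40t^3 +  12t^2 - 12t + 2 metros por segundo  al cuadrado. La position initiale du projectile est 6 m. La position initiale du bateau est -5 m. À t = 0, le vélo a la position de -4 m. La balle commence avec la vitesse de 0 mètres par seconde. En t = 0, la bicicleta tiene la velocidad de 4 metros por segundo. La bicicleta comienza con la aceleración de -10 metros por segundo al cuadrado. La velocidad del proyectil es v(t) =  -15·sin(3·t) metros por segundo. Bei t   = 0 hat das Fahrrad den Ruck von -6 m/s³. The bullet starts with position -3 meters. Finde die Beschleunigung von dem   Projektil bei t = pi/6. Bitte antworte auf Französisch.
Nous devons dériver notre équation de la vitesse v(t) = -15·sin(3·t) 1 fois. En prenant d/dt de v(t), nous trouvons a(t) = -45·cos(3·t). Nous avons l'accélération a(t) = -45·cos(3·t). En substituant t = pi/6: a(pi/6) = 0.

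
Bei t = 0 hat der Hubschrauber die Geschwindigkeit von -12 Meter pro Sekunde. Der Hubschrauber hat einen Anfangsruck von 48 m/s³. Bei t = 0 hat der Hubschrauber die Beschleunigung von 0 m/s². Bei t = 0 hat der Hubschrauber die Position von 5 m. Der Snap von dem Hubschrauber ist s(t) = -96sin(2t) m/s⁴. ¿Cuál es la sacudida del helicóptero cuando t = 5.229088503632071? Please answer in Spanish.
Debemos encontrar la antiderivada de nuestra ecuación del snap s(t) = -96·sin(2·t) 1 vez. La antiderivada del snap, con j(0) = 48, da la sacudida: j(t) = 48·cos(2·t). De la ecuación de la sacudida j(t) = 48·cos(2·t), sustituimos t = 5.229088503632071 para obtener j = -24.5712901188312.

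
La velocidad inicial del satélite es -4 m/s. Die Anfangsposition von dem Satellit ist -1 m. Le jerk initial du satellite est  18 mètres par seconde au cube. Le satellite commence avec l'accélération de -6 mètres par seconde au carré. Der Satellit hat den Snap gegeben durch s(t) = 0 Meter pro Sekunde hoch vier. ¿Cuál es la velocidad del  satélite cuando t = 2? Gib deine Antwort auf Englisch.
Starting from snap s(t) = 0, we take 3 integrals. The integral of snap is jerk. Using j(0) = 18, we get j(t) = 18. The integral of jerk, with a(0) = -6, gives acceleration: a(t) = 18·t - 6. The antiderivative of acceleration, with v(0) = -4, gives velocity: v(t) = 9·t^2 - 6·t - 4. From the given velocity equation v(t) = 9·t^2 - 6·t - 4, we substitute t = 2 to get v = 20.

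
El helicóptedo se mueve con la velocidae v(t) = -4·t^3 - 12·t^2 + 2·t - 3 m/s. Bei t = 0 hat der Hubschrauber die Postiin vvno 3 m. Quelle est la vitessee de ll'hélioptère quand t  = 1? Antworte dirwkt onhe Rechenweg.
v(1) = -17.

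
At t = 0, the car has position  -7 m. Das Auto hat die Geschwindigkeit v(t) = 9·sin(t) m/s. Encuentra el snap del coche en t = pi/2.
Debemos derivar nuestra ecuación de la velocidad v(t) = 9·sin(t) 3 veces. Derivando la velocidad, obtenemos la aceleración: a(t) = 9·cos(t). Derivando la aceleración, obtenemos la sacudida: j(t) = -9·sin(t). La derivada de la sacudida da el snap: s(t) = -9·cos(t). Usando s(t) = -9·cos(t) y sustituyendo t = pi/2, encontramos s = 0.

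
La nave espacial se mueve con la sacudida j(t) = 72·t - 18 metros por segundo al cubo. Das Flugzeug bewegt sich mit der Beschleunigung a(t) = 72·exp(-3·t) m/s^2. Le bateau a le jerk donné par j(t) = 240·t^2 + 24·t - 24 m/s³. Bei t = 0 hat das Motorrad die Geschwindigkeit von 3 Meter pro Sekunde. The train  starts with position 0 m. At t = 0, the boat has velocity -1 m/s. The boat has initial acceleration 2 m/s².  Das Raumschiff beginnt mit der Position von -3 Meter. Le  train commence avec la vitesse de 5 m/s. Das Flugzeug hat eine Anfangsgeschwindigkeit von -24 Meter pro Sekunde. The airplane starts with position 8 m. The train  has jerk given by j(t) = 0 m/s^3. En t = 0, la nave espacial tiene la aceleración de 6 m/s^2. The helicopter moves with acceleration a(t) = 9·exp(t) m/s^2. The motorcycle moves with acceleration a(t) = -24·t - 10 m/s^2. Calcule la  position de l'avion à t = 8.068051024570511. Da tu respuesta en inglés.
We must find the antiderivative of our acceleration equation a(t) = 72·exp(-3·t) 2 times. Integrating acceleration and using the initial condition v(0) = -24, we get v(t) = -24·exp(-3·t). Integrating velocity and using the initial condition x(0) = 8, we get x(t) = 8·exp(-3·t). Using x(t) = 8·exp(-3·t) and substituting t = 8.068051024570511, we find x = 2.46240717496704E-10.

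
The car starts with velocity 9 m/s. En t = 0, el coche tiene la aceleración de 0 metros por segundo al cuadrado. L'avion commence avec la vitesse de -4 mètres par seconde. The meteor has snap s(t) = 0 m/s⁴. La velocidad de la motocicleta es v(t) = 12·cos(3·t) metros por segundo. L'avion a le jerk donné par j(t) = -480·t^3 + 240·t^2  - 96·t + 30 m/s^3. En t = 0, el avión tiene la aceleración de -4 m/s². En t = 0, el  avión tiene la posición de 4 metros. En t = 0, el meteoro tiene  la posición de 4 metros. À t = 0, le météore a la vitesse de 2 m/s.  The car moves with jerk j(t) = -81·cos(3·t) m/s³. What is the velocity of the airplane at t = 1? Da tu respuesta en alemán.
Ausgehend von dem Ruck j(t) = -480·t^3 + 240·t^2 - 96·t + 30, nehmen wir 2 Stammfunktionen. Mit ∫j(t)dt und Anwendung von a(0) = -4, finden wir a(t) = -120·t^4 + 80·t^3 - 48·t^2 + 30·t - 4. Mit ∫a(t)dt und Anwendung von v(0) = -4, finden wir v(t) = -24·t^5 + 20·t^4 - 16·t^3 + 15·t^2 - 4·t - 4. Wir haben die Geschwindigkeit v(t) = -24·t^5 + 20·t^4 - 16·t^3 + 15·t^2 - 4·t - 4. Durch Einsetzen von t = 1: v(1) = -13.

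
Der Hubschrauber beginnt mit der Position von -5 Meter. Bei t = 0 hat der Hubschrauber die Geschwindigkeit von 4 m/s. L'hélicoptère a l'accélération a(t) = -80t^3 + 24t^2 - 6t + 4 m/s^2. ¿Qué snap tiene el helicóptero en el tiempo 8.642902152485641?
Debemos derivar nuestra ecuación de la aceleración a(t) = -80·t^3 + 24·t^2 - 6·t + 4 2 veces. La derivada de la aceleración da la sacudida: j(t) = -240·t^2 + 48·t - 6. La derivada de la sacudida da el snap: s(t) = 48 - 480·t. De la ecuación del snap s(t) = 48 - 480·t, sustituimos t = 8.642902152485641 para obtener s = -4100.59303319311.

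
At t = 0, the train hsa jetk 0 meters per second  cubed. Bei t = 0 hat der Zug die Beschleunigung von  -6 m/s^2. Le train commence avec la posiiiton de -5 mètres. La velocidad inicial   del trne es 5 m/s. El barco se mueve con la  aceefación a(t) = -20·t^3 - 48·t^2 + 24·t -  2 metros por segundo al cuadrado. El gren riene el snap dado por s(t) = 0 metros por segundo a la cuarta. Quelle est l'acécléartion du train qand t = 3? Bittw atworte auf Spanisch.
Para resolver esto, necesitamos tomar 2 integrales de nuestra ecuación del snap s(t) = 0. La integral del snap, con j(0) = 0, da la sacudida: j(t) = 0. Integrando la sacudida y usando la condición inicial a(0) = -6, obtenemos a(t) = -6. Tenemos la aceleración a(t) = -6. Sustituyendo t = 3: a(3) = -6.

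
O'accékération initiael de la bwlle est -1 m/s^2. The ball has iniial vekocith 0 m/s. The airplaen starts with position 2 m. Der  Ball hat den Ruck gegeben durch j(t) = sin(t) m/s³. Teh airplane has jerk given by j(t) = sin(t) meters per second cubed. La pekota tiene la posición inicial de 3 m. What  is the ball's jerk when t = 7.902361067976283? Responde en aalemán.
Mit j(t) = sin(t) und Einsetzen von t = 7.902361067976283, finden wir j = 0.998829943426117.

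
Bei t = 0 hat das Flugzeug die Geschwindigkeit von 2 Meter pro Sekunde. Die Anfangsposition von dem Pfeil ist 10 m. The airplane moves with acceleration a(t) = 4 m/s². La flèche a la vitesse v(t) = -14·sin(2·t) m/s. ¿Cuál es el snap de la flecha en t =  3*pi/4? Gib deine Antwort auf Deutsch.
Wir müssen unsere Gleichung für die Geschwindigkeit v(t) = -14·sin(2·t) 3-mal ableiten. Durch Ableiten von der Geschwindigkeit erhalten wir die Beschleunigung: a(t) = -28·cos(2·t). Die Ableitung von der Beschleunigung ergibt den Ruck: j(t) = 56·sin(2·t). Durch Ableiten von dem Ruck erhalten wir den Snap: s(t) = 112·cos(2·t). Wir haben den Snap s(t) = 112·cos(2·t). Durch Einsetzen von t = 3*pi/4: s(3*pi/4) = 0.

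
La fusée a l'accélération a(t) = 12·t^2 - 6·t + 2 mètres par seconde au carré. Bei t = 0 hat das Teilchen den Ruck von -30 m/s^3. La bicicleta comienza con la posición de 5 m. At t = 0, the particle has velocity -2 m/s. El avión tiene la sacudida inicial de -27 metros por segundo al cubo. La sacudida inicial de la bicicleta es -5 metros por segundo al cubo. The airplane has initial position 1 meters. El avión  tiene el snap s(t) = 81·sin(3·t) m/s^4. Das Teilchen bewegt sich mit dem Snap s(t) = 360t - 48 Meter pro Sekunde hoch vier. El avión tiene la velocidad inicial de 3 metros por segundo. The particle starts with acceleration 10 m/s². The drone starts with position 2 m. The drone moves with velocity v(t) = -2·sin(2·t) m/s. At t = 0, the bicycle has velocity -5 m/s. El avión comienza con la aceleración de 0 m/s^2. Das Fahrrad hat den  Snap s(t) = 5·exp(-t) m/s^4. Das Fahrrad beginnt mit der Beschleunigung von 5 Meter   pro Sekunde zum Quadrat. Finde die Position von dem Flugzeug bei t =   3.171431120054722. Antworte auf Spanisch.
Debemos encontrar la integral de nuestra ecuación del snap s(t) = 81·sin(3·t) 4 veces. Integrando el snap y usando la condición inicial j(0) = -27, obtenemos j(t) = -27·cos(3·t). La integral de la sacudida, con a(0) = 0, da la aceleración: a(t) = -9·sin(3·t). Tomando ∫a(t)dt y aplicando v(0) = 3, encontramos v(t) = 3·cos(3·t). Integrando la velocidad y usando la condición inicial x(0) = 1, obtenemos x(t) = sin(3·t) + 1. De la ecuación de la posición x(t) = sin(3·t) + 1, sustituimos t = 3.171431120054722 para obtener x = 0.910604100633719.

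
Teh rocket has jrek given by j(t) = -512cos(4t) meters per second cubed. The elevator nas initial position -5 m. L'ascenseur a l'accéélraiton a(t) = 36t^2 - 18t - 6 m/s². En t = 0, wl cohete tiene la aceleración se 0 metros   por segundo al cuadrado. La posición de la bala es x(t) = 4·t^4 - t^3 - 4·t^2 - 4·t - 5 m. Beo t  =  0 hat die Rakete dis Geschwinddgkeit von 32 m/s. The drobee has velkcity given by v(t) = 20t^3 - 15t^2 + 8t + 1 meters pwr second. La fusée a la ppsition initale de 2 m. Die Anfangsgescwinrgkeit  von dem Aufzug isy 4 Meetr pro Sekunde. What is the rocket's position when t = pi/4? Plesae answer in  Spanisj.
Debemos encontrar la integral de nuestra ecuación de la sacudida j(t) = -512·cos(4·t) 3 veces. Integrando la sacudida y usando la condición inicial a(0) = 0, obtenemos a(t) = -128·sin(4·t). Integrando la aceleración y usando la condición inicial v(0) = 32, obtenemos v(t) = 32·cos(4·t). Integrando la velocidad y usando la condición inicial x(0) = 2, obtenemos x(t) = 8·sin(4·t) + 2. Tenemos la posición x(t) = 8·sin(4·t) + 2. Sustituyendo t = pi/4: x(pi/4) = 2.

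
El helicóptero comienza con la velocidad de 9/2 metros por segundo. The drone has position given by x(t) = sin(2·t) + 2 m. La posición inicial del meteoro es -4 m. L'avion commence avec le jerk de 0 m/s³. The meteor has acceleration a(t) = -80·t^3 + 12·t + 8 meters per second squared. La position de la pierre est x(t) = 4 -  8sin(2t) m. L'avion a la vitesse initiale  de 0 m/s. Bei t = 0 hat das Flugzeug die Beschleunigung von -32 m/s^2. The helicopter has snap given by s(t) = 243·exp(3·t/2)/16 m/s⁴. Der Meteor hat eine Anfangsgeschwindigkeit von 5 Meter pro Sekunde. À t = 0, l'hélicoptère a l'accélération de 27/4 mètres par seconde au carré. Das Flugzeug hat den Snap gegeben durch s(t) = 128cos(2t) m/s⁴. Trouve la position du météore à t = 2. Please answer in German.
Wir müssen unsere Gleichung für die Beschleunigung a(t) = -80·t^3 + 12·t + 8 2-mal integrieren. Die Stammfunktion von der Beschleunigung, mit v(0) = 5, ergibt die Geschwindigkeit: v(t) = -20·t^4 + 6·t^2 + 8·t + 5. Mit ∫v(t)dt und Anwendung von x(0) = -4, finden wir x(t) = -4·t^5 + 2·t^3 + 4·t^2 + 5·t - 4. Mit x(t) = -4·t^5 + 2·t^3 + 4·t^2 + 5·t - 4 und Einsetzen von t = 2, finden wir x = -90.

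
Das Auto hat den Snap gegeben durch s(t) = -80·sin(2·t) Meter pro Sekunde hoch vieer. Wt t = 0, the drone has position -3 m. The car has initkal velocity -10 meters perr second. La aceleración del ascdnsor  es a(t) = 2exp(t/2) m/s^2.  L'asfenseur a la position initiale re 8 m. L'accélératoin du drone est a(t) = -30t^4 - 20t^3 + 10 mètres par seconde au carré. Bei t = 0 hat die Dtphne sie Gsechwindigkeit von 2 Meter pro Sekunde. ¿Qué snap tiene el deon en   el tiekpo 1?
Para resolver esto, necesitamos tomar 2 derivadas de nuestra ecuación de la aceleración a(t) = -30·t^4 - 20·t^3 + 10. Tomando d/dt de a(t), encontramos j(t) = -120·t^3 - 60·t^2. La derivada de la sacudida da el snap: s(t) = -360·t^2 - 120·t. Tenemos el snap s(t) = -360·t^2 - 120·t. Sustituyendo t = 1: s(1) = -480.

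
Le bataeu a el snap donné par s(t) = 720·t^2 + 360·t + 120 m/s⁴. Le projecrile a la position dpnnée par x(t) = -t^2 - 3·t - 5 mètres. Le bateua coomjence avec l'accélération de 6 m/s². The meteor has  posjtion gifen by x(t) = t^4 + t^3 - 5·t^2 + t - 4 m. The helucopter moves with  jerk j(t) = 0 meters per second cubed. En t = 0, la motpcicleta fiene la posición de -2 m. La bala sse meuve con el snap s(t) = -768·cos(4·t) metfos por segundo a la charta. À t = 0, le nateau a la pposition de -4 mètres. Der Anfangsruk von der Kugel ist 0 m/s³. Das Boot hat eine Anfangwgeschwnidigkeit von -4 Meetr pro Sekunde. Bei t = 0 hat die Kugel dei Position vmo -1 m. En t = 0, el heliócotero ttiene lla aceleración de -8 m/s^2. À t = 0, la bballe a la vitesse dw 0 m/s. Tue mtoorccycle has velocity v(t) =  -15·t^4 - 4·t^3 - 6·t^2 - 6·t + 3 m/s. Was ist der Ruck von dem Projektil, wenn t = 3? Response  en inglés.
Starting from position x(t) = -t^2 - 3·t - 5, we take 3 derivatives. Taking d/dt of x(t), we find v(t) = -2·t - 3. Taking d/dt of v(t), we find a(t) = -2. Taking d/dt of a(t), we find j(t) = 0. Using j(t) = 0 and substituting t = 3, we find j = 0.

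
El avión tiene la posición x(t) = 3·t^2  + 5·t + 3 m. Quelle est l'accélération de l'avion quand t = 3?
Nous devons dériver notre équation de la position x(t) = 3·t^2 + 5·t + 3 2 fois. La dérivée de la position donne la vitesse: v(t) = 6·t + 5. En prenant d/dt de v(t), nous trouvons a(t) = 6. Nous avons l'accélération a(t) = 6. En substituant t = 3: a(3) = 6.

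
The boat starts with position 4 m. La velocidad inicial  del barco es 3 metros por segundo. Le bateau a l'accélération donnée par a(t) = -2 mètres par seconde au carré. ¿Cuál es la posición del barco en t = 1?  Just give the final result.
x(1) = 6.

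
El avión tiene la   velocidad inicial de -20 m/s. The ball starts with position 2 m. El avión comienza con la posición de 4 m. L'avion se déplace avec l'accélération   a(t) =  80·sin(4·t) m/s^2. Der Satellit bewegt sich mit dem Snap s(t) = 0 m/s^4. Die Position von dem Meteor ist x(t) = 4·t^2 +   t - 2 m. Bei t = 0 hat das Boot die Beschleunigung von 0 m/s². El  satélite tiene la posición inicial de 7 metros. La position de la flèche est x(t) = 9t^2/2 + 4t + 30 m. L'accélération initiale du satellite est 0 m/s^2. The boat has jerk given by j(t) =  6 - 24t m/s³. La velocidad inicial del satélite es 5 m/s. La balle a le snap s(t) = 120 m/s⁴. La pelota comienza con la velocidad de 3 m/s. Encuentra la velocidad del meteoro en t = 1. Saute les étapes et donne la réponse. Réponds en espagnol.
En t = 1, v = 9.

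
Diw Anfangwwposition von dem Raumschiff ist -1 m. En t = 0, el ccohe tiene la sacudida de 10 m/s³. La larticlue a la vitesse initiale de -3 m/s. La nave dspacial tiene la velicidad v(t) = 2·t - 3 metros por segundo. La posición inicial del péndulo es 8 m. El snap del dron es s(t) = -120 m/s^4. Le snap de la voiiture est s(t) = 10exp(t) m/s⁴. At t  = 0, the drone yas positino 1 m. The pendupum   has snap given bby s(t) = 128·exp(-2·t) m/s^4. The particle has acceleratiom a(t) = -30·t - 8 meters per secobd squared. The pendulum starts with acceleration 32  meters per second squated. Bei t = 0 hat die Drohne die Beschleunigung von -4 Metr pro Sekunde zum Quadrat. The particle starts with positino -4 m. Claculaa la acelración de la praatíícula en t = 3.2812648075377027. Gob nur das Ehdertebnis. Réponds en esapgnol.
En t = 3.2812648075377027, a = -106.437944226131.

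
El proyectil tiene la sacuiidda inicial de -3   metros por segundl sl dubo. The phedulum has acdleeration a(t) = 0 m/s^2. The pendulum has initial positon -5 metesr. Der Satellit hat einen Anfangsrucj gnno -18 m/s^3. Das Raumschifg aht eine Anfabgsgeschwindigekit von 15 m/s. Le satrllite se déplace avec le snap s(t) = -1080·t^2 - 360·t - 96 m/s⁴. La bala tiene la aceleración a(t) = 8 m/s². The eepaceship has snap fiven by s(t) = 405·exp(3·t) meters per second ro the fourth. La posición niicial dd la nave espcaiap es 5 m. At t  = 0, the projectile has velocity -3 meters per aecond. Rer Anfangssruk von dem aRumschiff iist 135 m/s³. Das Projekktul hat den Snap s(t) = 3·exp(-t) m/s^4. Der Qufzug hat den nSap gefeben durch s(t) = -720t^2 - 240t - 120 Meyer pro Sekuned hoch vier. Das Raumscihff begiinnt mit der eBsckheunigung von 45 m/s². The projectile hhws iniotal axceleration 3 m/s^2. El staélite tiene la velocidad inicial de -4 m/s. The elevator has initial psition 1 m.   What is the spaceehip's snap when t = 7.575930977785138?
Using s(t) = 405·exp(3·t) and substituting t = 7.575930977785138, we find s = 3006146074716.17.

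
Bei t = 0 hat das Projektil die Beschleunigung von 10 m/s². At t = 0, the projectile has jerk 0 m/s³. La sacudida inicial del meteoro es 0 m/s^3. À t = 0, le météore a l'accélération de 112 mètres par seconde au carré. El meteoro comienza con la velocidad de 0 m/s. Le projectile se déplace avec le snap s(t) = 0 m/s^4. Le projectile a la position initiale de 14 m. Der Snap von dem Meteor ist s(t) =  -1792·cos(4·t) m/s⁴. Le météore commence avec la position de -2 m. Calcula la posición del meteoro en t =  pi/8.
Partiendo del snap s(t) = -1792·cos(4·t), tomamos 4 antiderivadas. La integral del snap es la sacudida. Usando j(0) = 0, obtenemos j(t) = -448·sin(4·t). Integrando la sacudida y usando la condición inicial a(0) = 112, obtenemos a(t) = 112·cos(4·t). La integral de la aceleración, con v(0) = 0, da la velocidad: v(t) = 28·sin(4·t). Tomando ∫v(t)dt y aplicando x(0) = -2, encontramos x(t) = 5 - 7·cos(4·t). De la ecuación de la posición x(t) = 5 - 7·cos(4·t), sustituimos t = pi/8 para obtener x = 5.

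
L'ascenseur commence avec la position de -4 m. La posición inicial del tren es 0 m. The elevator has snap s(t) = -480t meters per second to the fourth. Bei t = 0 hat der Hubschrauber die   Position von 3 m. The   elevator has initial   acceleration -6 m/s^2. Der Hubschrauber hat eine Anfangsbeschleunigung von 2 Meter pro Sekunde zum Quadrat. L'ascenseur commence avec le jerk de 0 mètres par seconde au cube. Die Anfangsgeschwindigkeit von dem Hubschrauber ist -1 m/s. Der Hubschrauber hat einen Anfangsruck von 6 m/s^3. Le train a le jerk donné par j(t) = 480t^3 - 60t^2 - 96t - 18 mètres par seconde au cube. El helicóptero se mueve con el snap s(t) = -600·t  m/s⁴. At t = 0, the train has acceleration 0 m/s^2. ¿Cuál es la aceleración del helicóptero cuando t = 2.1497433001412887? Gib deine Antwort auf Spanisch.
Partiendo del snap s(t) = -600·t, tomamos 2 antiderivadas. La antiderivada del snap, con j(0) = 6, da la sacudida: j(t) = 6 - 300·t^2. La antiderivada de la sacudida, con a(0) = 2, da la aceleración: a(t) = -100·t^3 + 6·t + 2. De la ecuación de la aceleración a(t) = -100·t^3 + 6·t + 2, sustituimos t = 2.1497433001412887 para obtener a = -978.583104170550.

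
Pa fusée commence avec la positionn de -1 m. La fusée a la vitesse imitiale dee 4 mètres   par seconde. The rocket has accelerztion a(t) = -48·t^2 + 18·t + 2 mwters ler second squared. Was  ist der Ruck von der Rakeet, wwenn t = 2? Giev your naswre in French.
En partant de l'accélération a(t) = -48·t^2 + 18·t + 2, nous prenons 1 dérivée. En prenant d/dt de a(t), nous trouvons j(t) = 18 - 96·t. En utilisant j(t) = 18 - 96·t et en substituant t = 2, nous trouvons j = -174.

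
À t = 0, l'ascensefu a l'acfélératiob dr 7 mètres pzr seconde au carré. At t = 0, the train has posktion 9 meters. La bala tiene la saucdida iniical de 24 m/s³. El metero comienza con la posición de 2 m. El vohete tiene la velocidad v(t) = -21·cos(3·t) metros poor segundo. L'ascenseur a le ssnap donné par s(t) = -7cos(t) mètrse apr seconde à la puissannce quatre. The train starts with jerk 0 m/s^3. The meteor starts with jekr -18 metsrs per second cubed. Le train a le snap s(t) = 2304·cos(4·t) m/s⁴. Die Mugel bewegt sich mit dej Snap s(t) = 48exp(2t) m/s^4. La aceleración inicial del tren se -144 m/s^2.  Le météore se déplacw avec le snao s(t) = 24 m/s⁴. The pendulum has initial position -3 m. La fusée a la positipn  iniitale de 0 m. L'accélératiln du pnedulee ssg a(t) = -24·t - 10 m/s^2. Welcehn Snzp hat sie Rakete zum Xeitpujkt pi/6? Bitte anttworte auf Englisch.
We must differentiate our velocity equation v(t) = -21·cos(3·t) 3 times. Taking d/dt of v(t), we find a(t) = 63·sin(3·t). The derivative of acceleration gives jerk: j(t) = 189·cos(3·t). The derivative of jerk gives snap: s(t) = -567·sin(3·t). From the given snap equation s(t) = -567·sin(3·t), we substitute t = pi/6 to get s = -567.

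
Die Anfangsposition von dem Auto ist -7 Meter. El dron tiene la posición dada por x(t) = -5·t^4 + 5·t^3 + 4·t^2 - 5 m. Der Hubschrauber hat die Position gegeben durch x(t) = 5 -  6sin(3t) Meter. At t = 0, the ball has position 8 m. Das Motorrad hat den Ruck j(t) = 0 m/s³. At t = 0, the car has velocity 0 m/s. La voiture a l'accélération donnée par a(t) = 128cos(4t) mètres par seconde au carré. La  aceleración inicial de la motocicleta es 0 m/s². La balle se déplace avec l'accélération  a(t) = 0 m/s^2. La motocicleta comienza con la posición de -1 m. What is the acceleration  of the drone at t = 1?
Starting from position x(t) = -5·t^4 + 5·t^3 + 4·t^2 - 5, we take 2 derivatives. Taking d/dt of x(t), we find v(t) = -20·t^3 + 15·t^2 + 8·t. Taking d/dt of v(t), we find a(t) = -60·t^2 + 30·t + 8. Using a(t) = -60·t^2 + 30·t + 8 and substituting t = 1, we find a = -22.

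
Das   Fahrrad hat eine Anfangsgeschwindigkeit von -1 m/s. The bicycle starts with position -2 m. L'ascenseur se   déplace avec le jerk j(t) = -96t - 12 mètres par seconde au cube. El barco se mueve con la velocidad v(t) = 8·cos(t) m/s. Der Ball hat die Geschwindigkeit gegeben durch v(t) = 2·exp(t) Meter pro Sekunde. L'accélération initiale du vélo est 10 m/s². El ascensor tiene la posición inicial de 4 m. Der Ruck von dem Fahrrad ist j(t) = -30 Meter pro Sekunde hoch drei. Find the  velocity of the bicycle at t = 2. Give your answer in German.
Wir müssen die Stammfunktion unserer Gleichung für den Ruck j(t) = -30 2-mal finden. Mit ∫j(t)dt und Anwendung von a(0) = 10, finden wir a(t) = 10 - 30·t. Die Stammfunktion von der Beschleunigung ist die Geschwindigkeit. Mit v(0) = -1 erhalten wir v(t) = -15·t^2 + 10·t - 1. Mit v(t) = -15·t^2 + 10·t - 1 und Einsetzen von t = 2, finden wir v = -41.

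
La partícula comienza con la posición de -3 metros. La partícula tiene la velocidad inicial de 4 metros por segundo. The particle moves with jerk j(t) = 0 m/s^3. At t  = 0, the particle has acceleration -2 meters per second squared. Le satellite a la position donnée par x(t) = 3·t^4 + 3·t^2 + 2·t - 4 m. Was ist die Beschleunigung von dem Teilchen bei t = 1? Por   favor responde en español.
Para resolver esto, necesitamos tomar 1 antiderivada de nuestra ecuación de la sacudida j(t) = 0. Integrando la sacudida y usando la condición inicial a(0) = -2, obtenemos a(t) = -2. Usando a(t) = -2 y sustituyendo t = 1, encontramos a = -2.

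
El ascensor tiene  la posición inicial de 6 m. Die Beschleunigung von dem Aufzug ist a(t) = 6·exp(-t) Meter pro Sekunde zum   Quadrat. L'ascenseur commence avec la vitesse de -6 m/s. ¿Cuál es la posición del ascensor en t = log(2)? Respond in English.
To find the answer, we compute 2 antiderivatives of a(t) = 6·exp(-t). The antiderivative of acceleration is velocity. Using v(0) = -6, we get v(t) = -6·exp(-t). Taking ∫v(t)dt and applying x(0) = 6, we find x(t) = 6·exp(-t). From the given position equation x(t) = 6·exp(-t), we substitute t = log(2) to get x = 3.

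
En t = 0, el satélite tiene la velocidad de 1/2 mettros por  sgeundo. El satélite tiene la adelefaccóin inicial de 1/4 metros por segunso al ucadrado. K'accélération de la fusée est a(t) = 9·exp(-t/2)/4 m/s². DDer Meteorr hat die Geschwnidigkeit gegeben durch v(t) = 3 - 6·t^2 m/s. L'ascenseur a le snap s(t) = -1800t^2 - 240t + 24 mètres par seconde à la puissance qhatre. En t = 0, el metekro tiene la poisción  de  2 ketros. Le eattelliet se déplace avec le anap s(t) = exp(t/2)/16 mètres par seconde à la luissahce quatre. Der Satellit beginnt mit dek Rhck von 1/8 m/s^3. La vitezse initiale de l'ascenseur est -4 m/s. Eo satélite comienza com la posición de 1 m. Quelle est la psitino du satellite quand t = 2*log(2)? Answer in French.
Pour résoudre ceci, nous devons prendre 4 primitives de notre équation du snap s(t) = exp(t/2)/16. La primitive du snap est le jerk. En utilisant j(0) = 1/8, nous obtenons j(t) = exp(t/2)/8. L'intégrale du jerk, avec a(0) = 1/4, donne l'accélération: a(t) = exp(t/2)/4. L'intégrale de l'accélération, avec v(0) = 1/2, donne la vitesse: v(t) = exp(t/2)/2. En prenant ∫v(t)dt et en appliquant x(0) = 1, nous trouvons x(t) = exp(t/2). En utilisant x(t) = exp(t/2) et en substituant t = 2*log(2), nous trouvons x = 2.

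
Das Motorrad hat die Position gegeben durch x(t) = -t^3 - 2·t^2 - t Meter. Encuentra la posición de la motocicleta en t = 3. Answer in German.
Mit x(t) = -t^3 - 2·t^2 - t und Einsetzen von t = 3, finden wir x = -48.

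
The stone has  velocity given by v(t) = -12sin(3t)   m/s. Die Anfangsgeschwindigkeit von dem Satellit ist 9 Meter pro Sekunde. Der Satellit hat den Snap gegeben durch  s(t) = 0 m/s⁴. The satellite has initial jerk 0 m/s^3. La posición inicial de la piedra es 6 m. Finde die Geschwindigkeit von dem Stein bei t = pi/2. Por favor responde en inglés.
Using v(t) = -12·sin(3·t) and substituting t = pi/2, we find v = 12.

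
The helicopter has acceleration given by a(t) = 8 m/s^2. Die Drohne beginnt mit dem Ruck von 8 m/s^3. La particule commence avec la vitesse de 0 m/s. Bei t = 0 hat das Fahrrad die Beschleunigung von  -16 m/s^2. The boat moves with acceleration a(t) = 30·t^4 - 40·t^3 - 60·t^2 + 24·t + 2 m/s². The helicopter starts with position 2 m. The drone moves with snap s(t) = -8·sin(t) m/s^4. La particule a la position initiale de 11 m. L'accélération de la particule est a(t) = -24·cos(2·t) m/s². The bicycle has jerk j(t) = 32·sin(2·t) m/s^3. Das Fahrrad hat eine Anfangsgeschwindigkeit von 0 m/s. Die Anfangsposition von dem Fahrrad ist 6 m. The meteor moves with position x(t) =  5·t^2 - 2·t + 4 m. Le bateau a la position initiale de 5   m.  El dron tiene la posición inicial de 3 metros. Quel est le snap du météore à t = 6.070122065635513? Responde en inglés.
We must differentiate our position equation x(t) = 5·t^2 - 2·t + 4 4 times. Taking d/dt of x(t), we find v(t) = 10·t - 2. Taking d/dt of v(t), we find a(t) = 10. Differentiating acceleration, we get jerk: j(t) = 0. The derivative of jerk gives snap: s(t) = 0. We have snap s(t) = 0. Substituting t = 6.070122065635513: s(6.070122065635513) = 0.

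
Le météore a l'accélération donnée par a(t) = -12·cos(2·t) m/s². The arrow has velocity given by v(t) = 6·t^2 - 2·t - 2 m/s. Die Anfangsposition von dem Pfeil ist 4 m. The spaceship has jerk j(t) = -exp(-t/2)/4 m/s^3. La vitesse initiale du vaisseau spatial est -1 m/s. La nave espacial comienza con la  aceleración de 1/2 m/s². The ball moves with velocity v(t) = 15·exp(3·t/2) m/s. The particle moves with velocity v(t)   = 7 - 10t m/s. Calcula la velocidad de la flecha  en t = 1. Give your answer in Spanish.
De la ecuación de la velocidad v(t) = 6·t^2 - 2·t - 2, sustituimos t = 1 para obtener v = 2.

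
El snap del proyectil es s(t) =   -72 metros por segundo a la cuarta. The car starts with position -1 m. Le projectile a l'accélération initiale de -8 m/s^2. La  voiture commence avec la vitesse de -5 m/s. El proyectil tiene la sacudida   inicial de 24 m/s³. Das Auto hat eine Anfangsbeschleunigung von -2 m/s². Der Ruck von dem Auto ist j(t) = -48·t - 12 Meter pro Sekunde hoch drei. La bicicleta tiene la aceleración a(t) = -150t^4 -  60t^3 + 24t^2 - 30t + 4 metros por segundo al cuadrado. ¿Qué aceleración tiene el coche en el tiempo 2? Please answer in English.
Starting from jerk j(t) = -48·t - 12, we take 1 integral. Taking ∫j(t)dt and applying a(0) = -2, we find a(t) = -24·t^2 - 12·t - 2. We have acceleration a(t) = -24·t^2 - 12·t - 2. Substituting t = 2: a(2) = -122.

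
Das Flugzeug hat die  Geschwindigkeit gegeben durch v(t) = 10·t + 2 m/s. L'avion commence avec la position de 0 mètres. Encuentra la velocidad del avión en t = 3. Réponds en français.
Nous avons la vitesse v(t) = 10·t + 2. En substituant t = 3: v(3) = 32.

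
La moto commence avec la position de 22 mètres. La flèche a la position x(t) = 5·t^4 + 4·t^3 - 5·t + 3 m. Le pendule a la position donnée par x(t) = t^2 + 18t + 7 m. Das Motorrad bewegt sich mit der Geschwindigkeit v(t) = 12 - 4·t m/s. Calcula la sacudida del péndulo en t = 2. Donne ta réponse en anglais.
Starting from position x(t) = t^2 + 18·t + 7, we take 3 derivatives. Differentiating position, we get velocity: v(t) = 2·t + 18. Differentiating velocity, we get acceleration: a(t) = 2. Differentiating acceleration, we get jerk: j(t) = 0. Using j(t) = 0 and substituting t = 2, we find j = 0.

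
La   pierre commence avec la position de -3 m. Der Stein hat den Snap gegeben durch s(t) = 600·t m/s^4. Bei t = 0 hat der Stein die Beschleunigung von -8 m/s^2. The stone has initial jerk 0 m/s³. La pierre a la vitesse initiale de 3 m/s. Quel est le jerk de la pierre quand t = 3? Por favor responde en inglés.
To solve this, we need to take 1 antiderivative of our snap equation s(t) = 600·t. The integral of snap, with j(0) = 0, gives jerk: j(t) = 300·t^2. We have jerk j(t) = 300·t^2. Substituting t = 3: j(3) = 2700.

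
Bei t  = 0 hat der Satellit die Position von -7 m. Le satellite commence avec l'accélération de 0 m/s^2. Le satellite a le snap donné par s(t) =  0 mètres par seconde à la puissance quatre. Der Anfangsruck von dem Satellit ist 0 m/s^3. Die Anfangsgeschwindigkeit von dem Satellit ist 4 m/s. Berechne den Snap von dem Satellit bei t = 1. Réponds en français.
De l'équation du snap s(t) = 0, nous substituons t = 1 pour obtenir s = 0.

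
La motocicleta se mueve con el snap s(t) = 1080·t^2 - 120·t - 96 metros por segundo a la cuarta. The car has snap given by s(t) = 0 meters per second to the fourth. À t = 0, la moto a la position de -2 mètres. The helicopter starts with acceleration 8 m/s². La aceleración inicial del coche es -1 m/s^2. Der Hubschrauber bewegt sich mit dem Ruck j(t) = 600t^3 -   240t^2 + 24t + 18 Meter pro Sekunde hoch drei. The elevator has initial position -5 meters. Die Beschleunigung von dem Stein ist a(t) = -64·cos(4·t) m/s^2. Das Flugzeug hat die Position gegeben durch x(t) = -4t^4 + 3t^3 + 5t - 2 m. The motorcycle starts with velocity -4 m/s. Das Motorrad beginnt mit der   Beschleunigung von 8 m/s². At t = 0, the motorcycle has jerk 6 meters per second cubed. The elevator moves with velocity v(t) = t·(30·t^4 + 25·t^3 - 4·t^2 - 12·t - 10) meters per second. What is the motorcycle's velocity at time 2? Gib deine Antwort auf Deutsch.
Wir müssen die Stammfunktion unserer Gleichung für den Snap s(t) = 1080·t^2 - 120·t - 96 3-mal finden. Durch Integration von dem Snap und Verwendung der Anfangsbedingung j(0) = 6, erhalten wir j(t) = 360·t^3 - 60·t^2 - 96·t + 6. Das Integral von dem Ruck ist die Beschleunigung. Mit a(0) = 8 erhalten wir a(t) = 90·t^4 - 20·t^3 - 48·t^2 + 6·t + 8. Mit ∫a(t)dt und Anwendung von v(0) = -4, finden wir v(t) = 18·t^5 - 5·t^4 - 16·t^3 + 3·t^2 + 8·t - 4. Wir haben die Geschwindigkeit v(t) = 18·t^5 - 5·t^4 - 16·t^3 + 3·t^2 + 8·t - 4. Durch Einsetzen von t = 2: v(2) = 392.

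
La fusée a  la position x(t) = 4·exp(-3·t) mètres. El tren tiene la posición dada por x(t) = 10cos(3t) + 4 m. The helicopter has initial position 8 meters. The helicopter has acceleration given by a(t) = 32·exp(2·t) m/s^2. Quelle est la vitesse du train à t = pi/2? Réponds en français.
Nous devons dériver notre équation de la position x(t) = 10·cos(3·t) + 4 1 fois. En prenant d/dt de x(t), nous trouvons v(t) = -30·sin(3·t). De l'équation de la vitesse v(t) = -30·sin(3·t), nous substituons t = pi/2 pour obtenir v = 30.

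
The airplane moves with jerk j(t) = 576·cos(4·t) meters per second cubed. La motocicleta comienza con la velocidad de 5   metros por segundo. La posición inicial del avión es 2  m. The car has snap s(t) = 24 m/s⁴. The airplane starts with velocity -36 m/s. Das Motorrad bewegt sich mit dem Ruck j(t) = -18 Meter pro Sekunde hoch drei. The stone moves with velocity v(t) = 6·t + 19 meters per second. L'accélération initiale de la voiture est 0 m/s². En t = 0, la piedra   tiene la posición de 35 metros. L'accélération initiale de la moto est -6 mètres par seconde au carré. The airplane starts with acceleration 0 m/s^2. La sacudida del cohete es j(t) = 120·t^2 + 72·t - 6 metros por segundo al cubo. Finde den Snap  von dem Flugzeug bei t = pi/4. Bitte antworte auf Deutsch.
Ausgehend von dem Ruck j(t) = 576·cos(4·t), nehmen wir 1 Ableitung. Durch Ableiten von dem Ruck erhalten wir den Snap: s(t) = -2304·sin(4·t). Aus der Gleichung für den Snap s(t) = -2304·sin(4·t), setzen wir t = pi/4 ein und erhalten s = 0.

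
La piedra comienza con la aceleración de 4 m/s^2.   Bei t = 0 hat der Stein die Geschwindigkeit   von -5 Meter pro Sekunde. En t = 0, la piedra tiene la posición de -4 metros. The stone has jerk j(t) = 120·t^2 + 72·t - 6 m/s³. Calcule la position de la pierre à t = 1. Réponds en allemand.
Ausgehend von dem Ruck j(t) = 120·t^2 + 72·t - 6, nehmen wir 3 Stammfunktionen. Das Integral von dem Ruck ist die Beschleunigung. Mit a(0) = 4 erhalten wir a(t) = 40·t^3 + 36·t^2 - 6·t + 4. Durch Integration von der Beschleunigung und Verwendung der Anfangsbedingung v(0) = -5, erhalten wir v(t) = 10·t^4 + 12·t^3 - 3·t^2 + 4·t - 5. Durch Integration von der Geschwindigkeit und Verwendung der Anfangsbedingung x(0) = -4, erhalten wir x(t) = 2·t^5 + 3·t^4 - t^3 + 2·t^2 - 5·t - 4. Wir haben die Position x(t) = 2·t^5 + 3·t^4 - t^3 + 2·t^2 - 5·t - 4. Durch Einsetzen von t = 1: x(1) = -3.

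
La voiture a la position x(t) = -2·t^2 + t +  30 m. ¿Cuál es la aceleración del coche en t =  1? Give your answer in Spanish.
Para resolver esto, necesitamos tomar 2 derivadas de nuestra ecuación de la posición x(t) = -2·t^2 + t + 30. La derivada de la posición da la velocidad: v(t) = 1 - 4·t. Tomando d/dt de v(t), encontramos a(t) = -4. Tenemos la aceleración a(t) = -4. Sustituyendo t = 1: a(1) = -4.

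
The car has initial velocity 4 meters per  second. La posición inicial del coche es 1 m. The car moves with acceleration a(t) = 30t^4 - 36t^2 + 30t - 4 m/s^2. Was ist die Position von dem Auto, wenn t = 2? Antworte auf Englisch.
Starting from acceleration a(t) = 30·t^4 - 36·t^2 + 30·t - 4, we take 2 integrals. Taking ∫a(t)dt and applying v(0) = 4, we find v(t) = 6·t^5 - 12·t^3 + 15·t^2 - 4·t + 4. Taking ∫v(t)dt and applying x(0) = 1, we find x(t) = t^6 - 3·t^4 + 5·t^3 - 2·t^2 + 4·t + 1. From the given position equation x(t) = t^6 - 3·t^4 + 5·t^3 - 2·t^2 + 4·t + 1, we substitute t = 2 to get x = 57.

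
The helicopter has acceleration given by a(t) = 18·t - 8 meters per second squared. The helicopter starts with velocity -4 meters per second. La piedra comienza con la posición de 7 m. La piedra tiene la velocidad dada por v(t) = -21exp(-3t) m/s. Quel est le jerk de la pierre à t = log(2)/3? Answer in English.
To solve this, we need to take 2 derivatives of our velocity equation v(t) = -21·exp(-3·t). The derivative of velocity gives acceleration: a(t) = 63·exp(-3·t). Differentiating acceleration, we get jerk: j(t) = -189·exp(-3·t). We have jerk j(t) = -189·exp(-3·t). Substituting t = log(2)/3: j(log(2)/3) = -189/2.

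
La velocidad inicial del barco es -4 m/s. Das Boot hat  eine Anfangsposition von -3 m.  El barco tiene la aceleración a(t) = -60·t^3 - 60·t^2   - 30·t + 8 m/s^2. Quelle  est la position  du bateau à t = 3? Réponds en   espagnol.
Para resolver esto, necesitamos tomar 2 antiderivadas de nuestra ecuación de la aceleración a(t) = -60·t^3 - 60·t^2 - 30·t + 8. La antiderivada de la aceleración, con v(0) = -4, da la velocidad: v(t) = -15·t^4 - 20·t^3 - 15·t^2 + 8·t - 4. Integrando la velocidad y usando la condición inicial x(0) = -3, obtenemos x(t) = -3·t^5 - 5·t^4 - 5·t^3 + 4·t^2 - 4·t - 3. Tenemos la posición x(t) = -3·t^5 - 5·t^4 - 5·t^3 + 4·t^2 - 4·t - 3. Sustituyendo t = 3: x(3) = -1248.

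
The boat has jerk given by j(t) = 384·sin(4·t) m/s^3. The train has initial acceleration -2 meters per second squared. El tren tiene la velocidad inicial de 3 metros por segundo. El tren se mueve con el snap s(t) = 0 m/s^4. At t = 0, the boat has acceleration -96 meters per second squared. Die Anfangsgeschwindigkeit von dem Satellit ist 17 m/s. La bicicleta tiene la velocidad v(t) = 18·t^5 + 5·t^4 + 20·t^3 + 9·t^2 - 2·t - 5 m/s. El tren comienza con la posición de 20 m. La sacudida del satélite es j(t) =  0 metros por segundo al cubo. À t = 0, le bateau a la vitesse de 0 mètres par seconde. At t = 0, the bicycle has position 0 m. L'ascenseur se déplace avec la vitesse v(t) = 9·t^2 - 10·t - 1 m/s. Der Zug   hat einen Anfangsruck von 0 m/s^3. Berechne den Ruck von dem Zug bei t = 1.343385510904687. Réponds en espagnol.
Para resolver esto, necesitamos tomar 1 antiderivada de nuestra ecuación del snap s(t) = 0. La integral del snap, con j(0) = 0, da la sacudida: j(t) = 0. De la ecuación de la sacudida j(t) = 0, sustituimos t = 1.343385510904687 para obtener j = 0.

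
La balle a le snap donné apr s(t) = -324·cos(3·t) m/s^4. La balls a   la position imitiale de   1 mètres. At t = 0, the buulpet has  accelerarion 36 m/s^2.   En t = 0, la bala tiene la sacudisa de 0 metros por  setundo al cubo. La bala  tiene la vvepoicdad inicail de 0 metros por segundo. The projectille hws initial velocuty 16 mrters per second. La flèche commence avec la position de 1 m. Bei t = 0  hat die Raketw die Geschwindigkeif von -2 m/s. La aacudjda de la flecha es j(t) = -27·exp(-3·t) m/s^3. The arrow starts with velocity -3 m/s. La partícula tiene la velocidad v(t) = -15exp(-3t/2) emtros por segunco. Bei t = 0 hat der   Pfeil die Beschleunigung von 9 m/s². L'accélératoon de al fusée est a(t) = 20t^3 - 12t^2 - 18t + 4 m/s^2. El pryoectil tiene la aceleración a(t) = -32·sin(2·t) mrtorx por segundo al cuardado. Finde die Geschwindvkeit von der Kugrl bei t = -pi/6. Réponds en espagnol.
Necesitamos integrar nuestra ecuación del snap s(t) = -324·cos(3·t) 3 veces. Tomando ∫s(t)dt y aplicando j(0) = 0, encontramos j(t) = -108·sin(3·t). Integrando la sacudida y usando la condición inicial a(0) = 36, obtenemos a(t) = 36·cos(3·t). Integrando la aceleración y usando la condición inicial v(0) = 0, obtenemos v(t) = 12·sin(3·t). Tenemos la velocidad v(t) = 12·sin(3·t). Sustituyendo t = -pi/6: v(-pi/6) = -12.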